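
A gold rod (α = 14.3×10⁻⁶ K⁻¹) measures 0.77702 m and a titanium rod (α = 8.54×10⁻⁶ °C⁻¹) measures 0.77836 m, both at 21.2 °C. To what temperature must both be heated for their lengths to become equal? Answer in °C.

T = 321.4 °C

Equal length when α₁L₁ΔT − α₂L₂ΔT = L₂ − L₁ = 1.34×10⁻³ m
α₁L₁ = 1.1111386×10⁻⁵, α₂L₂ = 6.6471944×10⁻⁶ → Δ(αL) = 4.4641916×10⁻⁶ m/K
ΔT = 1.34×10⁻³ / 4.4641916×10⁻⁶ = 300.166 K, so T = 21.2 + 300.166 = 321.366 °C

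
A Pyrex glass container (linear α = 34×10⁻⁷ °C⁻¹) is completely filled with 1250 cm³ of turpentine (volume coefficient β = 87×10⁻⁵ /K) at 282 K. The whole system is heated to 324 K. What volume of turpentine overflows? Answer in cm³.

The container also expands: β_container ≈ 3α = 1.02×10⁻⁵ /K
Net overflow = V₀(β_liq − 3α_cont)ΔT
β − 3α = 8.70×10⁻⁴ − 1.02×10⁻⁵ = 8.598×10⁻⁴ /K; ΔT = 42 K
ΔV = 1250 × 8.598×10⁻⁴ × 42 = 45.1 cm³

45.1 cm³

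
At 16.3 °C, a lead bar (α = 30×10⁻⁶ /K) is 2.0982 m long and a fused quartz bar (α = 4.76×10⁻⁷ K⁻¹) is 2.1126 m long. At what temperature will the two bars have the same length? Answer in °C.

L₁(1 + α₁ΔT) = L₂(1 + α₂ΔT) ⇒ ΔT = (L₂ − L₁)/(α₁L₁ − α₂L₂)
L₂ − L₁ = 2.1126 − 2.0982 = 1.44×10⁻² m
α₁L₁ − α₂L₂ = 30×10⁻⁶×2.0982 − 4.76×10⁻⁷×2.1126 = 6.19404024×10⁻⁵ m/K
ΔT = 1.44×10⁻² / 6.19404024×10⁻⁵ = 232.482 K
T = 16.3 + 232.482 = 248.782 °C

T = 248.8 °C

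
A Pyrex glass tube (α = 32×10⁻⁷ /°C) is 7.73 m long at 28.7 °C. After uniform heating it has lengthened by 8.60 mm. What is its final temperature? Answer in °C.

T = 376 °C

ΔL = αL₀ΔT ⇒ ΔT = ΔL / (αL₀)
ΔT = 8.60×10⁻³ m / (32×10⁻⁷ × 7.73 m) = 347.67 K
T = 28.7 + 347.67 = 376.37 °C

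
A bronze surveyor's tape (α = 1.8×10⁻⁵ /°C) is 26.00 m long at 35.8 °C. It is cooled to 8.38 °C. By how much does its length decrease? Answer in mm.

ΔL = 12.8 mm

|ΔT| = |8.38 − 35.8| = 27.42 K
ΔL = αL₀ΔT = (1.8×10⁻⁵)(26.00)(27.42) = 1.28×10⁻² m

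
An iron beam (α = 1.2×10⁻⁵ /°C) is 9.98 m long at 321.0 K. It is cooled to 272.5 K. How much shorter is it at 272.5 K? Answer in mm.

|ΔT| = |272.5 − 321.0| = 48.5 K
ΔL = αL₀ΔT = (1.2×10⁻⁵)(9.98)(48.5) = 5.81×10⁻³ m

ΔL = 5.81 mm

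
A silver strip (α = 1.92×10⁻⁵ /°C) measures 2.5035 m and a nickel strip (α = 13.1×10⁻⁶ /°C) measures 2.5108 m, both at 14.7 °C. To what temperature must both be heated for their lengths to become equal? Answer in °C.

T = 495.7 °C

L₁(1 + α₁ΔT) = L₂(1 + α₂ΔT) ⇒ ΔT = (L₂ − L₁)/(α₁L₁ − α₂L₂)
L₂ − L₁ = 2.5108 − 2.5035 = 7.30×10⁻³ m
α₁L₁ − α₂L₂ = 1.92×10⁻⁵×2.5035 − 13.1×10⁻⁶×2.5108 = 1.517572×10⁻⁵ m/K
ΔT = 7.30×10⁻³ / 1.517572×10⁻⁵ = 481.032 K
T = 14.7 + 481.032 = 495.732 °C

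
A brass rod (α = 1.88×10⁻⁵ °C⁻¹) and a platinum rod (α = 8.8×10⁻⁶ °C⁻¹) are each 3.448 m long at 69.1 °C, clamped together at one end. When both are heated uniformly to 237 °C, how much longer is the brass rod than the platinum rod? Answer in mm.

ΔT = 167.9 K
brass: ΔL = 1.88×10⁻⁵ × 3.448 m × 167.9 = 1.0884×10⁻² m = 10.884 mm
platinum: ΔL = 8.8×10⁻⁶ × 3.448 m × 167.9 = 5.0945×10⁻³ m = 5.0945 mm
difference = 10.884 − 5.0945 = 5.7895 mm

5.79 mm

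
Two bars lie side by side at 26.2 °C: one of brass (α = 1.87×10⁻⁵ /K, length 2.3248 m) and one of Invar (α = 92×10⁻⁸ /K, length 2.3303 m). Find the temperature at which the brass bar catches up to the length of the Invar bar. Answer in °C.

T = 159.3 °C

Equal length when α₁L₁ΔT − α₂L₂ΔT = L₂ − L₁ = 5.50×10⁻³ m
α₁L₁ = 4.347376×10⁻⁵, α₂L₂ = 2.143876×10⁻⁶ → Δ(αL) = 4.1329884×10⁻⁵ m/K
ΔT = 5.50×10⁻³ / 4.1329884×10⁻⁵ = 133.076 K, so T = 26.2 + 133.076 = 159.276 °C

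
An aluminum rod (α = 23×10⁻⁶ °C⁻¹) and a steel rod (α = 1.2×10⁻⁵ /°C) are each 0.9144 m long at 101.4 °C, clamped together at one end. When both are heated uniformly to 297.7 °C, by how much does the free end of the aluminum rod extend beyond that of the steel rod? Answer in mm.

ΔT = 196.3 K
aluminum: ΔL = 23×10⁻⁶ × 0.9144 m × 196.3 = 4.1284×10⁻³ m = 4.1284 mm
steel: ΔL = 1.2×10⁻⁵ × 0.9144 m × 196.3 = 2.1540×10⁻³ m = 2.1540 mm
difference = 4.1284 − 2.1540 = 1.9744 mm

1.97 mm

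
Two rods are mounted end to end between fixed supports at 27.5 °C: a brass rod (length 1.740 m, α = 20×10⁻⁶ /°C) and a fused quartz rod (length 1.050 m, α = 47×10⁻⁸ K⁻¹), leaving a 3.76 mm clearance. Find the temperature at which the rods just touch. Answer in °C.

Gap closes when ΔL₁ + ΔL₂ = 3.76 mm = 3.76×10⁻³ m
(α₁L₁ + α₂L₂)ΔT = g
α₁L₁ + α₂L₂ = 20×10⁻⁶×1.740 + 47×10⁻⁸×1.050 = 3.52935×10⁻⁵ m/K
ΔT = 3.76×10⁻³ / 3.52935×10⁻⁵ = 106.54 K
T = 27.5 + 106.54 = 134.04 °C

T = 134 °C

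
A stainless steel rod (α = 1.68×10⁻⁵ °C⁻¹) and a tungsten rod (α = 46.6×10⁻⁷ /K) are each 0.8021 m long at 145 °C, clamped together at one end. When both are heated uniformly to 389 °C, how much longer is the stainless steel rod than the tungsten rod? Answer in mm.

2.38 mm

ΔT = 244 K
stainless steel: ΔL = 1.68×10⁻⁵ × 0.8021 m × 244 = 3.2880×10⁻³ m = 3.2880 mm
tungsten: ΔL = 46.6×10⁻⁷ × 0.8021 m × 244 = 9.1202×10⁻⁴ m = 0.91202 mm
difference = 3.2880 − 0.91202 = 2.37598 mm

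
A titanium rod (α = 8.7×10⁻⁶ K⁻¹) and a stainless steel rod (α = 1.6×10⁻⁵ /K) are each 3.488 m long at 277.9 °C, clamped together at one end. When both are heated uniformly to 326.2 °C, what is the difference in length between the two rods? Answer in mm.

ΔT = 48.3 K
titanium: ΔL = 8.7×10⁻⁶ × 3.488 m × 48.3 = 1.4657×10⁻³ m = 1.4657 mm
stainless steel: ΔL = 1.6×10⁻⁵ × 3.488 m × 48.3 = 2.6955×10⁻³ m = 2.6955 mm
difference = 2.6955 − 1.4657 = 1.2298 mm

1.23 mm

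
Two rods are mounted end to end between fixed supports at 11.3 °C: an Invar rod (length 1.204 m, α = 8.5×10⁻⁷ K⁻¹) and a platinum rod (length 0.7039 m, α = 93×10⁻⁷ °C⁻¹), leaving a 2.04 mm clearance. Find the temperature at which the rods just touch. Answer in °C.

T = 281 °C

Gap closes when ΔL₁ + ΔL₂ = 2.04 mm = 2.04×10⁻³ m
(α₁L₁ + α₂L₂)ΔT = g
α₁L₁ + α₂L₂ = 8.5×10⁻⁷×1.204 + 93×10⁻⁷×0.7039 = 7.56967×10⁻⁶ m/K
ΔT = 2.04×10⁻³ / 7.56967×10⁻⁶ = 269.50 K
T = 11.3 + 269.50 = 280.80 °C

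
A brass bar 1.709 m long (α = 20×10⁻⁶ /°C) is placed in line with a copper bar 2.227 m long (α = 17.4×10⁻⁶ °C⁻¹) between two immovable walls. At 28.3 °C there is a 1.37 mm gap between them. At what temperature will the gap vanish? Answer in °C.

T = 47.1 °C

Gap closes when ΔL₁ + ΔL₂ = 1.37 mm = 1.37×10⁻³ m
(α₁L₁ + α₂L₂)ΔT = g
α₁L₁ + α₂L₂ = 20×10⁻⁶×1.709 + 17.4×10⁻⁶×2.227 = 7.29298×10⁻⁵ m/K
ΔT = 1.37×10⁻³ / 7.29298×10⁻⁵ = 18.785 K
T = 28.3 + 18.785 = 47.085 °C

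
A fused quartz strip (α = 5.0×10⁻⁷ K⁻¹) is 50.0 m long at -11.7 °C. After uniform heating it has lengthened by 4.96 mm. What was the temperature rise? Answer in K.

ΔT = 198 K

ΔL = αL₀ΔT ⇒ ΔT = ΔL / (αL₀)
ΔT = 4.96×10⁻³ m / (5.0×10⁻⁷ × 50.0 m) = 198.40 K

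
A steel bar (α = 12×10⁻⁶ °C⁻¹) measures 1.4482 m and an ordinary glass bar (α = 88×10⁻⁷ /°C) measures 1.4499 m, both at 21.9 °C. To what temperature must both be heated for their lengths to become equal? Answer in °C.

L₁(1 + α₁ΔT) = L₂(1 + α₂ΔT) ⇒ ΔT = (L₂ − L₁)/(α₁L₁ − α₂L₂)
L₂ − L₁ = 1.4499 − 1.4482 = 1.70×10⁻³ m
α₁L₁ − α₂L₂ = 12×10⁻⁶×1.4482 − 88×10⁻⁷×1.4499 = 4.61928×10⁻⁶ m/K
ΔT = 1.70×10⁻³ / 4.61928×10⁻⁶ = 368.023 K
T = 21.9 + 368.023 = 389.923 °C

T = 389.9 °C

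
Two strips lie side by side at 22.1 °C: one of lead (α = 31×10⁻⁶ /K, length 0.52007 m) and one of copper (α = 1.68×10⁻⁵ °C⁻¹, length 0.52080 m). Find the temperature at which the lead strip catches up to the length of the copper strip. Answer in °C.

L₁(1 + α₁ΔT) = L₂(1 + α₂ΔT) ⇒ ΔT = (L₂ − L₁)/(α₁L₁ − α₂L₂)
L₂ − L₁ = 0.52080 − 0.52007 = 7.30×10⁻⁴ m
α₁L₁ − α₂L₂ = 31×10⁻⁶×0.52007 − 1.68×10⁻⁵×0.52080 = 7.37273×10⁻⁶ m/K
ΔT = 7.30×10⁻⁴ / 7.37273×10⁻⁶ = 99.014 K
T = 22.1 + 99.014 = 121.114 °C

T = 121.1 °C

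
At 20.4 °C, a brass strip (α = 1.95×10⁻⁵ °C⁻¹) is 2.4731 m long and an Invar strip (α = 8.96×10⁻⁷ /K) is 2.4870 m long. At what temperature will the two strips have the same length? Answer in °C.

L₁(1 + α₁ΔT) = L₂(1 + α₂ΔT) ⇒ ΔT = (L₂ − L₁)/(α₁L₁ − α₂L₂)
L₂ − L₁ = 2.4870 − 2.4731 = 1.39×10⁻² m
α₁L₁ − α₂L₂ = 1.95×10⁻⁵×2.4731 − 8.96×10⁻⁷×2.4870 = 4.5997098×10⁻⁵ m/K
ΔT = 1.39×10⁻² / 4.5997098×10⁻⁵ = 302.193 K
T = 20.4 + 302.193 = 322.593 °C

T = 322.6 °C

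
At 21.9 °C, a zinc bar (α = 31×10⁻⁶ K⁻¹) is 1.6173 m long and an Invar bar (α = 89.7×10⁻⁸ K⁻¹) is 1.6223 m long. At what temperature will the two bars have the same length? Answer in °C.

L₁(1 + α₁ΔT) = L₂(1 + α₂ΔT) ⇒ ΔT = (L₂ − L₁)/(α₁L₁ − α₂L₂)
L₂ − L₁ = 1.6223 − 1.6173 = 5.00×10⁻³ m
α₁L₁ − α₂L₂ = 31×10⁻⁶×1.6173 − 89.7×10⁻⁸×1.6223 = 4.86810969×10⁻⁵ m/K
ΔT = 5.00×10⁻³ / 4.86810969×10⁻⁵ = 102.709 K
T = 21.9 + 102.709 = 124.609 °C

T = 124.6 °C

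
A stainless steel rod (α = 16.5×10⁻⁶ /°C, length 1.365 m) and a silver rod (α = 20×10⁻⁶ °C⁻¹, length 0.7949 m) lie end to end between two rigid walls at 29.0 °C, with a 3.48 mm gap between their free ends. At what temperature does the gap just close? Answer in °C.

T = 120 °C

Gap closes when ΔL₁ + ΔL₂ = 3.48 mm = 3.48×10⁻³ m
(α₁L₁ + α₂L₂)ΔT = g
α₁L₁ + α₂L₂ = 16.5×10⁻⁶×1.365 + 20×10⁻⁶×0.7949 = 3.84205×10⁻⁵ m/K
ΔT = 3.48×10⁻³ / 3.84205×10⁻⁵ = 90.58 K
T = 29.0 + 90.58 = 119.58 °C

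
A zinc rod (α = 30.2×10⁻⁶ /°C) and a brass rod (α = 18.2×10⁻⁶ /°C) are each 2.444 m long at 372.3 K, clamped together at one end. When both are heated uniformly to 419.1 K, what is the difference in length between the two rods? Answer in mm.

1.37 mm

ΔT = 46.8 K
zinc: ΔL = 30.2×10⁻⁶ × 2.444 m × 46.8 = 3.4543×10⁻³ m = 3.4543 mm
brass: ΔL = 18.2×10⁻⁶ × 2.444 m × 46.8 = 2.0817×10⁻³ m = 2.0817 mm
difference = 3.4543 − 2.0817 = 1.3726 mm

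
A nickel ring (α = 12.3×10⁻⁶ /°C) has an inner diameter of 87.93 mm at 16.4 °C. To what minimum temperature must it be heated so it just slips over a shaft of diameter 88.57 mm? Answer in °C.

T = 608 °C

Required Δd = 88.57 − 87.93 = 0.64 mm
Δd = αd₀ΔT ⇒ ΔT = Δd/(αd₀) = 0.64 / (12.3×10⁻⁶ × 87.93) = 591.75 K
T_min = 16.4 + 591.75 = 608.15 °C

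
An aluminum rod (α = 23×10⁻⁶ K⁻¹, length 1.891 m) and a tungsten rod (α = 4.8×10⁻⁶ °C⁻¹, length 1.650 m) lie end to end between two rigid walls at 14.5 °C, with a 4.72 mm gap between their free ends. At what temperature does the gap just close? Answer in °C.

Gap closes when ΔL₁ + ΔL₂ = 4.72 mm = 4.72×10⁻³ m
(α₁L₁ + α₂L₂)ΔT = g
α₁L₁ + α₂L₂ = 23×10⁻⁶×1.891 + 4.8×10⁻⁶×1.650 = 5.1413×10⁻⁵ m/K
ΔT = 4.72×10⁻³ / 5.1413×10⁻⁵ = 91.81 K
T = 14.5 + 91.81 = 106.31 °C

T = 106 °C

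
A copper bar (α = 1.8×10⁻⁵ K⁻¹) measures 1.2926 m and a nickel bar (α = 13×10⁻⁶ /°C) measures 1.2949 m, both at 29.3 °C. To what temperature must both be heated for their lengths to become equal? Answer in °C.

Equal length when α₁L₁ΔT − α₂L₂ΔT = L₂ − L₁ = 2.30×10⁻³ m
α₁L₁ = 2.32668×10⁻⁵, α₂L₂ = 1.68337×10⁻⁵ → Δ(αL) = 6.4331×10⁻⁶ m/K
ΔT = 2.30×10⁻³ / 6.4331×10⁻⁶ = 357.526 K, so T = 29.3 + 357.526 = 386.826 °C

T = 386.8 °C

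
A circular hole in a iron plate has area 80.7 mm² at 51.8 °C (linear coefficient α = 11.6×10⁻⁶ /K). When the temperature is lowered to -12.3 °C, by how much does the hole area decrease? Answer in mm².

ΔA = 0.120 mm²

Area coefficient ≈ 2α; |ΔT| = 64.1 K
ΔA = 2αA₀ΔT = 2(11.6×10⁻⁶)(80.7)(64.1) = 0.120 mm²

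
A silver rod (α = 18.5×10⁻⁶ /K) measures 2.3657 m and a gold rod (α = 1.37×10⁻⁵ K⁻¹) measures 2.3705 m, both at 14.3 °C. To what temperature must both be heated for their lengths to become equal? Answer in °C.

Equal length when α₁L₁ΔT − α₂L₂ΔT = L₂ − L₁ = 4.80×10⁻³ m
α₁L₁ = 4.376545×10⁻⁵, α₂L₂ = 3.247585×10⁻⁵ → Δ(αL) = 1.12896×10⁻⁵ m/K
ΔT = 4.80×10⁻³ / 1.12896×10⁻⁵ = 425.170 K, so T = 14.3 + 425.170 = 439.470 °C

T = 439.5 °C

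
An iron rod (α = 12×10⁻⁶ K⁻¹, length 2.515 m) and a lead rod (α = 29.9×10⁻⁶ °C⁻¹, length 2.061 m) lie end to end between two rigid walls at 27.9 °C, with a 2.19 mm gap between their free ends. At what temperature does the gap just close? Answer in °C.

T = 51.8 °C

α₁L₁ = 3.018×10⁻⁵ m/K, α₂L₂ = 6.16239×10⁻⁵ m/K → total 9.18039×10⁻⁵ m/K
ΔT = g/(α₁L₁+α₂L₂) = 2.19×10⁻³ / 9.18039×10⁻⁵ = 23.855 K
T = 27.9 + 23.855 = 51.755 °C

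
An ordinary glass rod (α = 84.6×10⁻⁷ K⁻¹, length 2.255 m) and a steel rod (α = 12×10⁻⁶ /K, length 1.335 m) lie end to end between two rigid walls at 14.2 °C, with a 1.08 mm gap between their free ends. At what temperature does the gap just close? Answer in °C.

α₁L₁ = 1.90773×10⁻⁵ m/K, α₂L₂ = 1.602×10⁻⁵ m/K → total 3.50973×10⁻⁵ m/K
ΔT = g/(α₁L₁+α₂L₂) = 1.08×10⁻³ / 3.50973×10⁻⁵ = 30.772 K
T = 14.2 + 30.772 = 44.972 °C

T = 45.0 °C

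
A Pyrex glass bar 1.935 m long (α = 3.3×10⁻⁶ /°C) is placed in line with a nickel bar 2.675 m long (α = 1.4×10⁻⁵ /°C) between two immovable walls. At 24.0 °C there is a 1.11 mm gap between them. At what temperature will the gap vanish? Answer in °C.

α₁L₁ = 6.3855×10⁻⁶ m/K, α₂L₂ = 3.745×10⁻⁵ m/K → total 4.38355×10⁻⁵ m/K
ΔT = g/(α₁L₁+α₂L₂) = 1.11×10⁻³ / 4.38355×10⁻⁵ = 25.322 K
T = 24.0 + 25.322 = 49.322 °C

T = 49.3 °C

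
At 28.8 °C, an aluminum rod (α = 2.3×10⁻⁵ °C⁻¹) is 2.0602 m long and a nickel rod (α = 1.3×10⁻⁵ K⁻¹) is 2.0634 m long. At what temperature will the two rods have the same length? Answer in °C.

Equal length when α₁L₁ΔT − α₂L₂ΔT = L₂ − L₁ = 3.20×10⁻³ m
α₁L₁ = 4.73846×10⁻⁵, α₂L₂ = 2.68242×10⁻⁵ → Δ(αL) = 2.05604×10⁻⁵ m/K
ΔT = 3.20×10⁻³ / 2.05604×10⁻⁵ = 155.639 K, so T = 28.8 + 155.639 = 184.439 °C

T = 184.4 °C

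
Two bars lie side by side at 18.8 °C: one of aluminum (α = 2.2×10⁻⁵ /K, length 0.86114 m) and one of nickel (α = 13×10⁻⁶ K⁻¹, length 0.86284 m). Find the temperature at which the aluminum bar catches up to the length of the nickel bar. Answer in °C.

T = 238.8 °C

Equal length when α₁L₁ΔT − α₂L₂ΔT = L₂ − L₁ = 1.70×10⁻³ m
α₁L₁ = 1.894508×10⁻⁵, α₂L₂ = 1.121692×10⁻⁵ → Δ(αL) = 7.72816×10⁻⁶ m/K
ΔT = 1.70×10⁻³ / 7.72816×10⁻⁶ = 219.975 K, so T = 18.8 + 219.975 = 238.775 °C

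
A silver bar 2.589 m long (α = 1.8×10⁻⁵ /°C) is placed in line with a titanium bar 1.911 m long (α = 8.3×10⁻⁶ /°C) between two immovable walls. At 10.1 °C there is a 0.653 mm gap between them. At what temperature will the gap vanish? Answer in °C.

T = 20.6 °C

Gap closes when ΔL₁ + ΔL₂ = 0.653 mm = 6.53×10⁻⁴ m
(α₁L₁ + α₂L₂)ΔT = g
α₁L₁ + α₂L₂ = 1.8×10⁻⁵×2.589 + 8.3×10⁻⁶×1.911 = 6.24633×10⁻⁵ m/K
ΔT = 6.53×10⁻⁴ / 6.24633×10⁻⁵ = 10.454 K
T = 10.1 + 10.454 = 20.554 °C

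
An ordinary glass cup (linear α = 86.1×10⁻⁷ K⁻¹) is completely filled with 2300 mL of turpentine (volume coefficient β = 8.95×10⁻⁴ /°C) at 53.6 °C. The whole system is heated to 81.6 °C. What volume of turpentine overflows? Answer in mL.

56.0 mL

The cup also expands: β_container ≈ 3α = 2.583×10⁻⁵ /K
Net overflow = V₀(β_liq − 3α_cont)ΔT
β − 3α = 8.95×10⁻⁴ − 2.583×10⁻⁵ = 8.6917×10⁻⁴ /K; ΔT = 28.0 K
ΔV = 2300 × 8.6917×10⁻⁴ × 28.0 = 56.0 mL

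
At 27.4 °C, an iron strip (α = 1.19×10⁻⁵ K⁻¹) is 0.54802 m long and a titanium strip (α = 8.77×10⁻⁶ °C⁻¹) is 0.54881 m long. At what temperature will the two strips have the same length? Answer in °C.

L₁(1 + α₁ΔT) = L₂(1 + α₂ΔT) ⇒ ΔT = (L₂ − L₁)/(α₁L₁ − α₂L₂)
L₂ − L₁ = 0.54881 − 0.54802 = 7.90×10⁻⁴ m
α₁L₁ − α₂L₂ = 1.19×10⁻⁵×0.54802 − 8.77×10⁻⁶×0.54881 = 1.7083743×10⁻⁶ m/K
ΔT = 7.90×10⁻⁴ / 1.7083743×10⁻⁶ = 462.428 K
T = 27.4 + 462.428 = 489.828 °C

T = 489.8 °C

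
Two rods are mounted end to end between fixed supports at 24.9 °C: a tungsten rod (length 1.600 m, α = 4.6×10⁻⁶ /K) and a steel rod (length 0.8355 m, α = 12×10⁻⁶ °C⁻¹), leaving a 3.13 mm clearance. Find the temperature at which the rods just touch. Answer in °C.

T = 205 °C

α₁L₁ = 7.360×10⁻⁶ m/K, α₂L₂ = 1.0026×10⁻⁵ m/K → total 1.7386×10⁻⁵ m/K
ΔT = g/(α₁L₁+α₂L₂) = 3.13×10⁻³ / 1.7386×10⁻⁵ = 180.03 K
T = 24.9 + 180.03 = 204.93 °C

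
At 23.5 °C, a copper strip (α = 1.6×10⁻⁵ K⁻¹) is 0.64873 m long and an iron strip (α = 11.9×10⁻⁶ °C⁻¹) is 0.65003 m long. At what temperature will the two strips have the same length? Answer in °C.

T = 515.1 °C

Equal length when α₁L₁ΔT − α₂L₂ΔT = L₂ − L₁ = 1.30×10⁻³ m
α₁L₁ = 1.037968×10⁻⁵, α₂L₂ = 7.735357×10⁻⁶ → Δ(αL) = 2.644323×10⁻⁶ m/K
ΔT = 1.30×10⁻³ / 2.644323×10⁻⁶ = 491.619 K, so T = 23.5 + 491.619 = 515.119 °C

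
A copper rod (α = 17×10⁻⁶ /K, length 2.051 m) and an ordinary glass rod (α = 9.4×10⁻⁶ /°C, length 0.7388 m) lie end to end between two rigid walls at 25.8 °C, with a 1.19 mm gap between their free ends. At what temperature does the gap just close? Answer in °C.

α₁L₁ = 3.4867×10⁻⁵ m/K, α₂L₂ = 6.94472×10⁻⁶ m/K → total 4.181172×10⁻⁵ m/K
ΔT = g/(α₁L₁+α₂L₂) = 1.19×10⁻³ / 4.181172×10⁻⁵ = 28.461 K
T = 25.8 + 28.461 = 54.261 °C

T = 54.3 °C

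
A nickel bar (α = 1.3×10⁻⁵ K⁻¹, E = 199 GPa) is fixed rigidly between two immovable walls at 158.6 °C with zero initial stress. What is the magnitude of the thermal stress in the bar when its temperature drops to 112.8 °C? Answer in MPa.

σ = 118 MPa

Fully constrained: the free strain ε = αΔT is blocked, so σ = Eε = EαΔT.
|ΔT| = 45.8 K
σ = 199×10⁹ × 1.3×10⁻⁵ × 45.8 = 1.18×10⁸ Pa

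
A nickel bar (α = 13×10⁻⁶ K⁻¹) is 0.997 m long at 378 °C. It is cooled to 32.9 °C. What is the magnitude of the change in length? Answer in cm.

ΔL = 0.447 cm

|ΔT| = |32.9 − 378| = 345.1 K
ΔL = αL₀ΔT = (13×10⁻⁶)(0.997)(345.1) = 4.47×10⁻³ m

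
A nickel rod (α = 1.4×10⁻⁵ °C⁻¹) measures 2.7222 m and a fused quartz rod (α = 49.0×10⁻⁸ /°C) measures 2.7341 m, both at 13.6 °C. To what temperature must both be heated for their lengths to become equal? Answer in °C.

T = 337.2 °C

L₁(1 + α₁ΔT) = L₂(1 + α₂ΔT) ⇒ ΔT = (L₂ − L₁)/(α₁L₁ − α₂L₂)
L₂ − L₁ = 2.7341 − 2.7222 = 1.19×10⁻² m
α₁L₁ − α₂L₂ = 1.4×10⁻⁵×2.7222 − 49.0×10⁻⁸×2.7341 = 3.6771091×10⁻⁵ m/K
ΔT = 1.19×10⁻² / 3.6771091×10⁻⁵ = 323.624 K
T = 13.6 + 323.624 = 337.224 °C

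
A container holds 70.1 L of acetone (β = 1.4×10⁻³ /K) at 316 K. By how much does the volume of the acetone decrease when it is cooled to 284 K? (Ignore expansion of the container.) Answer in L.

|ΔT| = |284 − 316| = 32 K
ΔV = βV₀ΔT = (1.4×10⁻³)(70.1)(32) = 3.14 L

ΔV = 3.14 L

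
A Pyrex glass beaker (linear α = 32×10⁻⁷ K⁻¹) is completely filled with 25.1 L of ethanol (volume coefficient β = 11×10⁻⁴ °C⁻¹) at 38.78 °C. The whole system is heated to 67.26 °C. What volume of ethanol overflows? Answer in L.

0.779 L

The beaker also expands: β_container ≈ 3α = 9.6×10⁻⁶ /K
Net overflow = V₀(β_liq − 3α_cont)ΔT
β − 3α = 1.10×10⁻³ − 9.6×10⁻⁶ = 1.0904×10⁻³ /K; ΔT = 28.48 K
ΔV = 25.1 × 1.0904×10⁻³ × 28.48 = 0.779 L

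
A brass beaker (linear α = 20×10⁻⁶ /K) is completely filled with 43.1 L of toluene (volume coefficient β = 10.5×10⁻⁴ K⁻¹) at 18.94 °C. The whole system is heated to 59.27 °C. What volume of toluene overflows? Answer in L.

The beaker also expands: β_container ≈ 3α = 6.0×10⁻⁵ /K
Net overflow = V₀(β_liq − 3α_cont)ΔT
β − 3α = 1.05×10⁻³ − 6.0×10⁻⁵ = 9.90×10⁻⁴ /K; ΔT = 40.33 K
ΔV = 43.1 × 9.90×10⁻⁴ × 40.33 = 1.72 L

1.72 L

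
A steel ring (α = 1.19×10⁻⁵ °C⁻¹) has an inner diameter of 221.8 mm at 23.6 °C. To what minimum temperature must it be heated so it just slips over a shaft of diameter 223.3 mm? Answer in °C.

Required Δd = 223.3 − 221.8 = 1.5 mm
Δd = αd₀ΔT ⇒ ΔT = Δd/(αd₀) = 1.5 / (1.19×10⁻⁵ × 221.8) = 568.31 K
T_min = 23.6 + 568.31 = 591.91 °C

T = 592 °C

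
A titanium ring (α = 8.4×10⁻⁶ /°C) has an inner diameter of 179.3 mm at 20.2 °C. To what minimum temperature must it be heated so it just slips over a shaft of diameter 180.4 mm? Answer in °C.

T = 751 °C

Required Δd = 180.4 − 179.3 = 1.1 mm
Δd = αd₀ΔT ⇒ ΔT = Δd/(αd₀) = 1.1 / (8.4×10⁻⁶ × 179.3) = 730.35 K
T_min = 20.2 + 730.35 = 750.55 °C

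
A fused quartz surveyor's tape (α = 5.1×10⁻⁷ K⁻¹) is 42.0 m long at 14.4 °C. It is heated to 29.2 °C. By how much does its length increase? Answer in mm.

|ΔT| = |29.2 − 14.4| = 14.8 K
ΔL = αL₀ΔT = (5.1×10⁻⁷)(42.0)(14.8) = 3.17×10⁻⁴ m

ΔL = 0.317 mm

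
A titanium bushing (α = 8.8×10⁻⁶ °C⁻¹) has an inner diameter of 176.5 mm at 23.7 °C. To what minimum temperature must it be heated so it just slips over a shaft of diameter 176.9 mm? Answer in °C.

T = 281 °C

Required Δd = 176.9 − 176.5 = 0.4 mm
Δd = αd₀ΔT ⇒ ΔT = Δd/(αd₀) = 0.4 / (8.8×10⁻⁶ × 176.5) = 257.53 K
T_min = 23.7 + 257.53 = 281.23 °C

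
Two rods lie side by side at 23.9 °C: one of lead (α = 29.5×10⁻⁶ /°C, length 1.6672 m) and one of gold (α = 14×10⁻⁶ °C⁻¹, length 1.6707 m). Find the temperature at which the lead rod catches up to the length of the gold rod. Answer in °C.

L₁(1 + α₁ΔT) = L₂(1 + α₂ΔT) ⇒ ΔT = (L₂ − L₁)/(α₁L₁ − α₂L₂)
L₂ − L₁ = 1.6707 − 1.6672 = 3.50×10⁻³ m
α₁L₁ − α₂L₂ = 29.5×10⁻⁶×1.6672 − 14×10⁻⁶×1.6707 = 2.57926×10⁻⁵ m/K
ΔT = 3.50×10⁻³ / 2.57926×10⁻⁵ = 135.698 K
T = 23.9 + 135.698 = 159.598 °C

T = 159.6 °C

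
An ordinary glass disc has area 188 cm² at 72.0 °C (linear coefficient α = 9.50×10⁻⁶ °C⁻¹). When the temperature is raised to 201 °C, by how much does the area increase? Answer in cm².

ΔA = 0.461 cm²

Area coefficient ≈ 2α; |ΔT| = 129.0 K
ΔA = 2αA₀ΔT = 2(9.50×10⁻⁶)(188)(129.0) = 0.461 cm²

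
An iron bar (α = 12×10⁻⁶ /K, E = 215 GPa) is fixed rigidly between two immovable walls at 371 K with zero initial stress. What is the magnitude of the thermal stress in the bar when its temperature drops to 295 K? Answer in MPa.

σ = 196 MPa

Fully constrained: the free strain ε = αΔT is blocked, so σ = Eε = EαΔT.
|ΔT| = 76 K
σ = 215×10⁹ × 12×10⁻⁶ × 76 = 1.96×10⁸ Pa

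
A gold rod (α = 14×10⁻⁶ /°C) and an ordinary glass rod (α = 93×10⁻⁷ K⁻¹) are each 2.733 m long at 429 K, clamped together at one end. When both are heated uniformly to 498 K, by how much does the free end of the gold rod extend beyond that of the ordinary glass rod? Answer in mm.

ΔT = 69 K
gold: ΔL = 14×10⁻⁶ × 2.733 m × 69 = 2.6401×10⁻³ m = 2.6401 mm
ordinary glass: ΔL = 93×10⁻⁷ × 2.733 m × 69 = 1.7538×10⁻³ m = 1.7538 mm
difference = 2.6401 − 1.7538 = 0.8863 mm

0.886 mm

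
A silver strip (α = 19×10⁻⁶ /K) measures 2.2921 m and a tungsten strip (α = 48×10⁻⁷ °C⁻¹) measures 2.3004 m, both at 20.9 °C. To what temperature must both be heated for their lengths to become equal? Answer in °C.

L₁(1 + α₁ΔT) = L₂(1 + α₂ΔT) ⇒ ΔT = (L₂ − L₁)/(α₁L₁ − α₂L₂)
L₂ − L₁ = 2.3004 − 2.2921 = 8.30×10⁻³ m
α₁L₁ − α₂L₂ = 19×10⁻⁶×2.2921 − 48×10⁻⁷×2.3004 = 3.250798×10⁻⁵ m/K
ΔT = 8.30×10⁻³ / 3.250798×10⁻⁵ = 255.322 K
T = 20.9 + 255.322 = 276.222 °C

T = 276.2 °C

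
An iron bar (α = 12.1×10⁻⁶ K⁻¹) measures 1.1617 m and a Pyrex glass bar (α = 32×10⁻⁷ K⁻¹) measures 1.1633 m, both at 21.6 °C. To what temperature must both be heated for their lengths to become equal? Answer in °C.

L₁(1 + α₁ΔT) = L₂(1 + α₂ΔT) ⇒ ΔT = (L₂ − L₁)/(α₁L₁ − α₂L₂)
L₂ − L₁ = 1.1633 − 1.1617 = 1.60×10⁻³ m
α₁L₁ − α₂L₂ = 12.1×10⁻⁶×1.1617 − 32×10⁻⁷×1.1633 = 1.033401×10⁻⁵ m/K
ΔT = 1.60×10⁻³ / 1.033401×10⁻⁵ = 154.829 K
T = 21.6 + 154.829 = 176.429 °C

T = 176.4 °C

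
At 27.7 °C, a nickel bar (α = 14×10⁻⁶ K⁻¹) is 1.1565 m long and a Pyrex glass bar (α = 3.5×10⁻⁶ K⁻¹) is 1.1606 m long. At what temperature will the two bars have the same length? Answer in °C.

Equal length when α₁L₁ΔT − α₂L₂ΔT = L₂ − L₁ = 4.10×10⁻³ m
α₁L₁ = 1.6191×10⁻⁵, α₂L₂ = 4.0621×10⁻⁶ → Δ(αL) = 1.21289×10⁻⁵ m/K
ΔT = 4.10×10⁻³ / 1.21289×10⁻⁵ = 338.036 K, so T = 27.7 + 338.036 = 365.736 °C

T = 365.7 °C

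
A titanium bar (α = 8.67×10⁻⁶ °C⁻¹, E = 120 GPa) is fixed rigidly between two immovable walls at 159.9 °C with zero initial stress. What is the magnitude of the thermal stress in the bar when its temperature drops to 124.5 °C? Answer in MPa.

σ = 36.8 MPa

Fully constrained: the free strain ε = αΔT is blocked, so σ = Eε = EαΔT.
|ΔT| = 35.4 K
σ = 120×10⁹ × 8.67×10⁻⁶ × 35.4 = 3.68×10⁷ Pa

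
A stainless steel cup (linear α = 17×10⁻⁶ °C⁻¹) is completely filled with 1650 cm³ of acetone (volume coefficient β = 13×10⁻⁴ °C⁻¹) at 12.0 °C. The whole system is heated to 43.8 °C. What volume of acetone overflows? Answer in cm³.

The cup also expands: β_container ≈ 3α = 5.1×10⁻⁵ /K
Net overflow = V₀(β_liq − 3α_cont)ΔT
β − 3α = 1.30×10⁻³ − 5.1×10⁻⁵ = 1.249×10⁻³ /K; ΔT = 31.8 K
ΔV = 1650 × 1.249×10⁻³ × 31.8 = 65.5 cm³

65.5 cm³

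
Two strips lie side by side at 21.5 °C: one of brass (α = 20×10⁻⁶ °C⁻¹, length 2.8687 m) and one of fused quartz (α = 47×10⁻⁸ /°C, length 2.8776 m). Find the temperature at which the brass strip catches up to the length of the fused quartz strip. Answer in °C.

Equal length when α₁L₁ΔT − α₂L₂ΔT = L₂ − L₁ = 8.90×10⁻³ m
α₁L₁ = 5.7374×10⁻⁵, α₂L₂ = 1.352472×10⁻⁶ → Δ(αL) = 5.6021528×10⁻⁵ m/K
ΔT = 8.90×10⁻³ / 5.6021528×10⁻⁵ = 158.867 K, so T = 21.5 + 158.867 = 180.367 °C

T = 180.4 °C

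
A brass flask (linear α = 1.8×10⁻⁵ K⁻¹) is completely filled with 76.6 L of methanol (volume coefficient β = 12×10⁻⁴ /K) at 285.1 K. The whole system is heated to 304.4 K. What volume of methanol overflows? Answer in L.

The flask also expands: β_container ≈ 3α = 5.4×10⁻⁵ /K
Net overflow = V₀(β_liq − 3α_cont)ΔT
β − 3α = 1.20×10⁻³ − 5.4×10⁻⁵ = 1.146×10⁻³ /K; ΔT = 19.3 K
ΔV = 76.6 × 1.146×10⁻³ × 19.3 = 1.69 L

1.69 L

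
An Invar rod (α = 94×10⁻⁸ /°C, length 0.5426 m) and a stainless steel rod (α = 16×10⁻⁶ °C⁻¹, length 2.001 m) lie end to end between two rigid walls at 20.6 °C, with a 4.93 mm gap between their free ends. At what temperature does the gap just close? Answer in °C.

T = 172 °C

Gap closes when ΔL₁ + ΔL₂ = 4.93 mm = 4.93×10⁻³ m
(α₁L₁ + α₂L₂)ΔT = g
α₁L₁ + α₂L₂ = 94×10⁻⁸×0.5426 + 16×10⁻⁶×2.001 = 3.2526044×10⁻⁵ m/K
ΔT = 4.93×10⁻³ / 3.2526044×10⁻⁵ = 151.57 K
T = 20.6 + 151.57 = 172.17 °C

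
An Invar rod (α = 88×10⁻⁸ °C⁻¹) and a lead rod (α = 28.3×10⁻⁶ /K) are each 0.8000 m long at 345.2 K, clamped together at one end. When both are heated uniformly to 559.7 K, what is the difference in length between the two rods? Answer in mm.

4.71 mm

ΔT = 214.5 K
Invar: ΔL = 88×10⁻⁸ × 0.8000 m × 214.5 = 1.5101×10⁻⁴ m = 0.15101 mm
lead: ΔL = 28.3×10⁻⁶ × 0.8000 m × 214.5 = 4.8563×10⁻³ m = 4.8563 mm
difference = 4.8563 − 0.15101 = 4.70529 mm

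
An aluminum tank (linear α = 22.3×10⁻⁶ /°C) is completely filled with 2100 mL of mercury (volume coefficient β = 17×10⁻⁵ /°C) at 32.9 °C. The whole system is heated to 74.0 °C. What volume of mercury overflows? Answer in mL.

8.90 mL

The tank also expands: β_container ≈ 3α = 6.69×10⁻⁵ /K
Net overflow = V₀(β_liq − 3α_cont)ΔT
β − 3α = 1.70×10⁻⁴ − 6.69×10⁻⁵ = 1.031×10⁻⁴ /K; ΔT = 41.1 K
ΔV = 2100 × 1.031×10⁻⁴ × 41.1 = 8.90 mL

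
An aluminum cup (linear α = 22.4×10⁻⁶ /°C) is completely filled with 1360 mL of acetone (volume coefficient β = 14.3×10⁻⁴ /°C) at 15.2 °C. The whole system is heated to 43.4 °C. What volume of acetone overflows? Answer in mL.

52.3 mL

The cup also expands: β_container ≈ 3α = 6.72×10⁻⁵ /K
Net overflow = V₀(β_liq − 3α_cont)ΔT
β − 3α = 1.43×10⁻³ − 6.72×10⁻⁵ = 1.3628×10⁻³ /K; ΔT = 28.2 K
ΔV = 1360 × 1.3628×10⁻³ × 28.2 = 52.3 mL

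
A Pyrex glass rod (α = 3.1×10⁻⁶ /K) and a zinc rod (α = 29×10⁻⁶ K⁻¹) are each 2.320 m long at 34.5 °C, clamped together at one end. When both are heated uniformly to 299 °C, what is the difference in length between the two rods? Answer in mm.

ΔT = 264.5 K
Pyrex glass: ΔL = 3.1×10⁻⁶ × 2.320 m × 264.5 = 1.9023×10⁻³ m = 1.9023 mm
zinc: ΔL = 29×10⁻⁶ × 2.320 m × 264.5 = 1.7796×10⁻² m = 17.796 mm
difference = 17.796 − 1.9023 = 15.8937 mm

15.9 mm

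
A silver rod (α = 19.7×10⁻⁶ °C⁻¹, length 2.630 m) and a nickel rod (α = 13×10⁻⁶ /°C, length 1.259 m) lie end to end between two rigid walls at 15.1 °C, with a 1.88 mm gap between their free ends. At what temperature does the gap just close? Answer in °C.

α₁L₁ = 5.1811×10⁻⁵ m/K, α₂L₂ = 1.6367×10⁻⁵ m/K → total 6.8178×10⁻⁵ m/K
ΔT = g/(α₁L₁+α₂L₂) = 1.88×10⁻³ / 6.8178×10⁻⁵ = 27.575 K
T = 15.1 + 27.575 = 42.675 °C

T = 42.7 °C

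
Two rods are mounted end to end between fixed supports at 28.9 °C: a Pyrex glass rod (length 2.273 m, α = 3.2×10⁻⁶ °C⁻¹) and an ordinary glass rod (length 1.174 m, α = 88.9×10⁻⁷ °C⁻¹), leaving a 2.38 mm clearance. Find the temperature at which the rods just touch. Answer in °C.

Gap closes when ΔL₁ + ΔL₂ = 2.38 mm = 2.38×10⁻³ m
(α₁L₁ + α₂L₂)ΔT = g
α₁L₁ + α₂L₂ = 3.2×10⁻⁶×2.273 + 88.9×10⁻⁷×1.174 = 1.771046×10⁻⁵ m/K
ΔT = 2.38×10⁻³ / 1.771046×10⁻⁵ = 134.38 K
T = 28.9 + 134.38 = 163.28 °C

T = 163 °C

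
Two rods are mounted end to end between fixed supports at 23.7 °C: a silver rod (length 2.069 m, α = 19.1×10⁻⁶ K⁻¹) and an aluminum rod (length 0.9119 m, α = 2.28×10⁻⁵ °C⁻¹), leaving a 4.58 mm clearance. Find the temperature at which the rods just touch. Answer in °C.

Gap closes when ΔL₁ + ΔL₂ = 4.58 mm = 4.58×10⁻³ m
(α₁L₁ + α₂L₂)ΔT = g
α₁L₁ + α₂L₂ = 19.1×10⁻⁶×2.069 + 2.28×10⁻⁵×0.9119 = 6.030922×10⁻⁵ m/K
ΔT = 4.58×10⁻³ / 6.030922×10⁻⁵ = 75.942 K
T = 23.7 + 75.942 = 99.642 °C

T = 99.6 °C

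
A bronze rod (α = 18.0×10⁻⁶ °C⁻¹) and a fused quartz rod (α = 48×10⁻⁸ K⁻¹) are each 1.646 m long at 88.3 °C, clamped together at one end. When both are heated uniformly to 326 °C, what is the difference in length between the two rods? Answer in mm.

ΔT = 237.7 K
bronze: ΔL = 18.0×10⁻⁶ × 1.646 m × 237.7 = 7.0426×10⁻³ m = 7.0426 mm
fused quartz: ΔL = 48×10⁻⁸ × 1.646 m × 237.7 = 1.8780×10⁻⁴ m = 0.18780 mm
difference = 7.0426 − 0.18780 = 6.8548 mm

6.85 mm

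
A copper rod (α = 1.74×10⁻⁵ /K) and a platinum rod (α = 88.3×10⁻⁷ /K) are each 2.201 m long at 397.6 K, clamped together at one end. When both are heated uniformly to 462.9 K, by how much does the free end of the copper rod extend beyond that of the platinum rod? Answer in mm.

ΔT = 65.3 K
copper: ΔL = 1.74×10⁻⁵ × 2.201 m × 65.3 = 2.5008×10⁻³ m = 2.5008 mm
platinum: ΔL = 88.3×10⁻⁷ × 2.201 m × 65.3 = 1.2691×10⁻³ m = 1.2691 mm
difference = 2.5008 − 1.2691 = 1.2317 mm

1.23 mm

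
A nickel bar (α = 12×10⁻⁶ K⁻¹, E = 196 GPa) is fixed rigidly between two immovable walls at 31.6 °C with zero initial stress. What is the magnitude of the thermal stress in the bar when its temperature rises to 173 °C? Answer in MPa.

σ = 333 MPa

Fully constrained: the free strain ε = αΔT is blocked, so σ = Eε = EαΔT.
|ΔT| = 141.4 K
σ = 196×10⁹ × 12×10⁻⁶ × 141.4 = 3.33×10⁸ Pa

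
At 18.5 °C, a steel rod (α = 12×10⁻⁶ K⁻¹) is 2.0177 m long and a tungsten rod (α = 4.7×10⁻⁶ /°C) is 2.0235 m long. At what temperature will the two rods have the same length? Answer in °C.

T = 413.0 °C

L₁(1 + α₁ΔT) = L₂(1 + α₂ΔT) ⇒ ΔT = (L₂ − L₁)/(α₁L₁ − α₂L₂)
L₂ − L₁ = 2.0235 − 2.0177 = 5.80×10⁻³ m
α₁L₁ − α₂L₂ = 12×10⁻⁶×2.0177 − 4.7×10⁻⁶×2.0235 = 1.470195×10⁻⁵ m/K
ΔT = 5.80×10⁻³ / 1.470195×10⁻⁵ = 394.505 K
T = 18.5 + 394.505 = 413.005 °C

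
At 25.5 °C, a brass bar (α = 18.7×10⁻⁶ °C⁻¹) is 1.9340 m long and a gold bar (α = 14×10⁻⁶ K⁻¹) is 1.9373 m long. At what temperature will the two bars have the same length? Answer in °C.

Equal length when α₁L₁ΔT − α₂L₂ΔT = L₂ − L₁ = 3.30×10⁻³ m
α₁L₁ = 3.61658×10⁻⁵, α₂L₂ = 2.71222×10⁻⁵ → Δ(αL) = 9.0436×10⁻⁶ m/K
ΔT = 3.30×10⁻³ / 9.0436×10⁻⁶ = 364.899 K, so T = 25.5 + 364.899 = 390.399 °C

T = 390.4 °C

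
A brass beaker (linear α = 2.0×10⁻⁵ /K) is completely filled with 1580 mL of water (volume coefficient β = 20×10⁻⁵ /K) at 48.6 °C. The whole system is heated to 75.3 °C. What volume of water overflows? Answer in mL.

The beaker also expands: β_container ≈ 3α = 6.0×10⁻⁵ /K
Net overflow = V₀(β_liq − 3α_cont)ΔT
β − 3α = 2.00×10⁻⁴ − 6.0×10⁻⁵ = 1.40×10⁻⁴ /K; ΔT = 26.7 K
ΔV = 1580 × 1.40×10⁻⁴ × 26.7 = 5.91 mL

5.91 mL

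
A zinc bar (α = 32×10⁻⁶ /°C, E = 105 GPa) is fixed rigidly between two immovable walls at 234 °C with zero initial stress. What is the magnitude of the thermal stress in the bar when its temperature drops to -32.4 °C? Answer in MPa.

σ = 895 MPa

Fully constrained: the free strain ε = αΔT is blocked, so σ = Eε = EαΔT.
|ΔT| = 266.4 K
σ = 105×10⁹ × 32×10⁻⁶ × 266.4 = 8.95×10⁸ Pa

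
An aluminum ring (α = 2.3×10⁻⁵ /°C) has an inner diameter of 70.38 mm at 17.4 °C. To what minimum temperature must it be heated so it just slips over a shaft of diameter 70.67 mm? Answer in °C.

T = 197 °C

Required Δd = 70.67 − 70.38 = 0.29 mm
Δd = αd₀ΔT ⇒ ΔT = Δd/(αd₀) = 0.29 / (2.3×10⁻⁵ × 70.38) = 179.15 K
T_min = 17.4 + 179.15 = 196.55 °C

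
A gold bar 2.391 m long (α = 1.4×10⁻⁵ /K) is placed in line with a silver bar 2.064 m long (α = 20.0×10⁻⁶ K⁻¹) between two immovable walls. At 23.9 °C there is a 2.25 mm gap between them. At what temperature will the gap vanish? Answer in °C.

α₁L₁ = 3.3474×10⁻⁵ m/K, α₂L₂ = 4.128×10⁻⁵ m/K → total 7.4754×10⁻⁵ m/K
ΔT = g/(α₁L₁+α₂L₂) = 2.25×10⁻³ / 7.4754×10⁻⁵ = 30.099 K
T = 23.9 + 30.099 = 53.999 °C

T = 54.0 °C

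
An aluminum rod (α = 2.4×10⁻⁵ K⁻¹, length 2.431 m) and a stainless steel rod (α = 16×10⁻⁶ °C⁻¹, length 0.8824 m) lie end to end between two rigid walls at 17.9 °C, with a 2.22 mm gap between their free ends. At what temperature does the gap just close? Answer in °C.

T = 48.5 °C

Gap closes when ΔL₁ + ΔL₂ = 2.22 mm = 2.22×10⁻³ m
(α₁L₁ + α₂L₂)ΔT = g
α₁L₁ + α₂L₂ = 2.4×10⁻⁵×2.431 + 16×10⁻⁶×0.8824 = 7.24624×10⁻⁵ m/K
ΔT = 2.22×10⁻³ / 7.24624×10⁻⁵ = 30.637 K
T = 17.9 + 30.637 = 48.537 °C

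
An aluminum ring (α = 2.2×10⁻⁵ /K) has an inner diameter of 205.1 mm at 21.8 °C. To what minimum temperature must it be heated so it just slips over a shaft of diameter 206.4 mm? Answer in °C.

Required Δd = 206.4 − 205.1 = 1.3 mm
Δd = αd₀ΔT ⇒ ΔT = Δd/(αd₀) = 1.3 / (2.2×10⁻⁵ × 205.1) = 288.11 K
T_min = 21.8 + 288.11 = 309.91 °C

T = 310 °C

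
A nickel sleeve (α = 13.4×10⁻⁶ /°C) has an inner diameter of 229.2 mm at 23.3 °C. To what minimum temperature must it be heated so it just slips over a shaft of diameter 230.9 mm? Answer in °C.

T = 577 °C

Required Δd = 230.9 − 229.2 = 1.7 mm
Δd = αd₀ΔT ⇒ ΔT = Δd/(αd₀) = 1.7 / (13.4×10⁻⁶ × 229.2) = 553.52 K
T_min = 23.3 + 553.52 = 576.82 °C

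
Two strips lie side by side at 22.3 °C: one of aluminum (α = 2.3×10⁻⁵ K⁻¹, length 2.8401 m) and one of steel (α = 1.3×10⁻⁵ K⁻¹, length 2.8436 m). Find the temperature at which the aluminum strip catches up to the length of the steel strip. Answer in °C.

L₁(1 + α₁ΔT) = L₂(1 + α₂ΔT) ⇒ ΔT = (L₂ − L₁)/(α₁L₁ − α₂L₂)
L₂ − L₁ = 2.8436 − 2.8401 = 3.50×10⁻³ m
α₁L₁ − α₂L₂ = 2.3×10⁻⁵×2.8401 − 1.3×10⁻⁵×2.8436 = 2.83555×10⁻⁵ m/K
ΔT = 3.50×10⁻³ / 2.83555×10⁻⁵ = 123.433 K
T = 22.3 + 123.433 = 145.733 °C

T = 145.7 °C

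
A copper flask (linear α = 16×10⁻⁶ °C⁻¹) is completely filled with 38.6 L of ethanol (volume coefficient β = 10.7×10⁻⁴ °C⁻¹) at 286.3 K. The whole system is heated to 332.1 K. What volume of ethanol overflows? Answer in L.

1.81 L

The flask also expands: β_container ≈ 3α = 4.8×10⁻⁵ /K
Net overflow = V₀(β_liq − 3α_cont)ΔT
β − 3α = 1.07×10⁻³ − 4.8×10⁻⁵ = 1.022×10⁻³ /K; ΔT = 45.8 K
ΔV = 38.6 × 1.022×10⁻³ × 45.8 = 1.81 L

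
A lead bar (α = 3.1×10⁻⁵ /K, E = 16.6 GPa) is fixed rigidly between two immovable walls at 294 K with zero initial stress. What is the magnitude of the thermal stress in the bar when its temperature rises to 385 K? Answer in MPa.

σ = 46.8 MPa

Fully constrained: the free strain ε = αΔT is blocked, so σ = Eε = EαΔT.
|ΔT| = 91 K
σ = 16.6×10⁹ × 3.1×10⁻⁵ × 91 = 4.68×10⁷ Pa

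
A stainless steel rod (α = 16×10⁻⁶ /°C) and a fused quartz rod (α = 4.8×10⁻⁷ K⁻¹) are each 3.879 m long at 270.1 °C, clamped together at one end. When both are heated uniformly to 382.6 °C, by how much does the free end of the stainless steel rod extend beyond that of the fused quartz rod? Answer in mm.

6.77 mm

ΔT = 112.5 K
stainless steel: ΔL = 16×10⁻⁶ × 3.879 m × 112.5 = 6.9822×10⁻³ m = 6.9822 mm
fused quartz: ΔL = 4.8×10⁻⁷ × 3.879 m × 112.5 = 2.0947×10⁻⁴ m = 0.20947 mm
difference = 6.9822 − 0.20947 = 6.77273 mm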